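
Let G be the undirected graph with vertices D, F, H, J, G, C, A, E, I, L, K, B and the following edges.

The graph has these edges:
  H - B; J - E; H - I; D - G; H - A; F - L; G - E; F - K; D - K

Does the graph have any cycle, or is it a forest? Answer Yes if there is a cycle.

DFS, tracking each vertex's parent; an edge to a visited non-parent vertex closes a cycle.
Start from I:
visit I (parent –)
  visit H (parent I)
    visit B (parent H)
      B–H: parent, skip
    visit A (parent H)
      A–H: parent, skip
    H–I: parent, skip
visit D (parent –)
  visit G (parent D)
    visit E (parent G)
      visit J (parent E)
        J–E: parent, skip
      E–G: parent, skip
    G–D: parent, skip
  visit K (parent D)
    K–D: parent, skip
    visit F (parent K)
      F–K: parent, skip
      visit L (parent F)
        L–F: parent, skip
visit C (parent –)
No non-parent visited neighbor found — the graph is a forest.

No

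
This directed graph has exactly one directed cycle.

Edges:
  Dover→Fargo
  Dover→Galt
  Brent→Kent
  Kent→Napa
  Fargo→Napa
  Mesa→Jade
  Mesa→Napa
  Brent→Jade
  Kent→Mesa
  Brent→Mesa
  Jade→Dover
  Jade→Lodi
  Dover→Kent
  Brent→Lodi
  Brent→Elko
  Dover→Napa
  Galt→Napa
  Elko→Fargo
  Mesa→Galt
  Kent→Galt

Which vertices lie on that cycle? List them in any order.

DFS with gray/black marking from Jade:
Jade gray
  Lodi gray
  Lodi black
  Dover gray
    Fargo gray
      Napa gray
      Napa black
    Fargo black
    Kent gray
      Galt gray
        Galt→Napa: Napa black — skip
      Galt black
      Kent→Napa: Napa black — skip
      Mesa gray
        Mesa→Napa: Napa black — skip
        Mesa→Galt: Galt black — skip
        Mesa→Jade: Jade is gray → back edge
Back edge closes the cycle Jade → Dover → Kent → Mesa → Jade; its vertices are {Jade, Kent, Mesa, Dover}.

Jade, Kent, Mesa, Dover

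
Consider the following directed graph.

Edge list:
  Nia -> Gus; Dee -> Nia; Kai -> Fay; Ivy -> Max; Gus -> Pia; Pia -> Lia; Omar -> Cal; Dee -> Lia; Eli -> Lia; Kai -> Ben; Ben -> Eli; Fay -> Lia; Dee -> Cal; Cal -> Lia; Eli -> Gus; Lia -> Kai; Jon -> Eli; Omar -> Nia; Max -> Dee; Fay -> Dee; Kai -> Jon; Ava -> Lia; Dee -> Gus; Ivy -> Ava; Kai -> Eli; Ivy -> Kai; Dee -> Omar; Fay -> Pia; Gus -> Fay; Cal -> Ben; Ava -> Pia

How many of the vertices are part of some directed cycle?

12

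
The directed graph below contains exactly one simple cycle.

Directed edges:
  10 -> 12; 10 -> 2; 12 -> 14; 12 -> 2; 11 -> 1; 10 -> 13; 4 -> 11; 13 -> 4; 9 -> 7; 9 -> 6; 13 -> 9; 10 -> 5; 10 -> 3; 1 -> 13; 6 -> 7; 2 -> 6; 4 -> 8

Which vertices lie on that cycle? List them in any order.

1, 4, 11, 13

DFS with gray/black marking from 13:
13 gray
  9 gray
    7 gray
    7 black
    6 gray
      6→7: 7 black — skip
    6 black
  9 black
  4 gray
    8 gray
    8 black
    11 gray
      1 gray
        1→13: 13 is gray → back edge
Back edge closes the cycle 13 → 4 → 11 → 1 → 13; its vertices are {1, 4, 11, 13}.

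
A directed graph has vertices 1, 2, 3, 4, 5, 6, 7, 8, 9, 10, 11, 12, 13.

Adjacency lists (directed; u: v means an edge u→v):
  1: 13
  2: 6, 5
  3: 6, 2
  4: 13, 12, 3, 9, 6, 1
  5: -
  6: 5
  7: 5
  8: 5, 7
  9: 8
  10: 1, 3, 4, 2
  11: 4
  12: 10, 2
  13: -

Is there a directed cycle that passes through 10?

Yes

10 is on a cycle iff 10 can reach itself via ≥1 edge.
10 → 4 → 12 → 10 — yes.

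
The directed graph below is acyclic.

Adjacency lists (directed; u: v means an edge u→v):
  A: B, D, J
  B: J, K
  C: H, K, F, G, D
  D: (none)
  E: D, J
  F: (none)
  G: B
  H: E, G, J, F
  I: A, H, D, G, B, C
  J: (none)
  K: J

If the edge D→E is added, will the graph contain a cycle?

Yes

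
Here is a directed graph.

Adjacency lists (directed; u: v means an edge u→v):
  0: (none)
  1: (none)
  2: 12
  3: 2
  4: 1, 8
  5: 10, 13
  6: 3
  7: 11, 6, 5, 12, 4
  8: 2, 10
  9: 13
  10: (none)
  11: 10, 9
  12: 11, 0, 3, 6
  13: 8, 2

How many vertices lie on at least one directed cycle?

8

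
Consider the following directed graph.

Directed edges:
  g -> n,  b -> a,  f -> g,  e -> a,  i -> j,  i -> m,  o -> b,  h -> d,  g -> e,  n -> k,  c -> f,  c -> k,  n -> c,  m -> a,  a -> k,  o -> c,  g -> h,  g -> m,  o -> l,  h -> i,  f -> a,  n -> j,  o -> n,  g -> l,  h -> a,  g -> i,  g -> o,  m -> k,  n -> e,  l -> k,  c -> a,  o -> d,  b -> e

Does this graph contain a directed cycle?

DFS with white/gray/black marking, starting from n:
n gray
  c gray
    k gray
    k black
    f gray
      g gray
        g→n: n is gray → back edge
Back edge found, so a cycle exists: n → c → f → g → n.

Yes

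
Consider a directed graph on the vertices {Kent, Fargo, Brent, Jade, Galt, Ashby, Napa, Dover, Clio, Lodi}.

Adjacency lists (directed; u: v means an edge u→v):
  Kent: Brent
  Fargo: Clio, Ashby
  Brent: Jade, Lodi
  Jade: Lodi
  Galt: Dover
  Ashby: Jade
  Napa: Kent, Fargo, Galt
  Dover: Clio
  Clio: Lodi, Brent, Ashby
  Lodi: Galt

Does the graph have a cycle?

DFS with white/gray/black marking, starting from Napa:
Napa gray
  Kent gray
    Brent gray
      Jade gray
        Lodi gray
          Galt gray
            Dover gray
              Clio gray
                Clio→Lodi: Lodi is gray → back edge
Back edge found, so a cycle exists: Lodi → Galt → Dover → Clio → Lodi.

Yes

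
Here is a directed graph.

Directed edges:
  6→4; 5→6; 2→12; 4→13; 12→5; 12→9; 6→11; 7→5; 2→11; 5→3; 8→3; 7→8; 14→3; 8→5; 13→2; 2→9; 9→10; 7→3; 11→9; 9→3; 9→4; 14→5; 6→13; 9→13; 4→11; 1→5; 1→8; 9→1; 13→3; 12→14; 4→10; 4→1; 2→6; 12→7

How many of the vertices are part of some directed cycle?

A vertex is on a directed cycle iff it belongs to a strongly connected component of size ≥ 2 (or has a self-loop).
The vertices on cycles are {1, 2, 4, 5, 6, 7, 8, 9, 11, 12, 13, 14} — 12 in total.

12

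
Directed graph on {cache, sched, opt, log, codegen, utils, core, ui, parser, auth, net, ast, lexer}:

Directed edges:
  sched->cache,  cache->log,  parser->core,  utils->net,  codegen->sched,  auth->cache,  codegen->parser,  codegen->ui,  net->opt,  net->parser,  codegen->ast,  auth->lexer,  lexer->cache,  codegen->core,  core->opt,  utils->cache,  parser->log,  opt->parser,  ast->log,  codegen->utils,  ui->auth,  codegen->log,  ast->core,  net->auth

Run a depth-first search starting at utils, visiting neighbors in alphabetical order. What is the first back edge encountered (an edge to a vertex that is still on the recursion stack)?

DFS from utils (visiting neighbors in alphabetical order); mark gray on enter, black on exit:
utils gray
  cache gray
    log gray
    log black
  cache black
  net gray
    auth gray
      auth→cache: cache black — skip
      lexer gray
        lexer→cache: cache black — skip
      lexer black
    auth black
    opt gray
      parser gray
        core gray
          core→opt: opt is gray → back edge
First back edge: core → opt.

core->opt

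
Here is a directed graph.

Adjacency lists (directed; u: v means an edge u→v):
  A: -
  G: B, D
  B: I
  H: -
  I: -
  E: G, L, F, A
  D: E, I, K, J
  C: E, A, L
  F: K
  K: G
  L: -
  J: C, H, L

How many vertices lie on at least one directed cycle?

7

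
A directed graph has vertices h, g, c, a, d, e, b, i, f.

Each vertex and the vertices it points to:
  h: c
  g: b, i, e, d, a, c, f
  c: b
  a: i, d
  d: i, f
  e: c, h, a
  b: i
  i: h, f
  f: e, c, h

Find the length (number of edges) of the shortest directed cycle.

4

For each vertex v, BFS finds the shortest path from v back to v.
The shortest such closed walk is b → i → f → c → b, length 4.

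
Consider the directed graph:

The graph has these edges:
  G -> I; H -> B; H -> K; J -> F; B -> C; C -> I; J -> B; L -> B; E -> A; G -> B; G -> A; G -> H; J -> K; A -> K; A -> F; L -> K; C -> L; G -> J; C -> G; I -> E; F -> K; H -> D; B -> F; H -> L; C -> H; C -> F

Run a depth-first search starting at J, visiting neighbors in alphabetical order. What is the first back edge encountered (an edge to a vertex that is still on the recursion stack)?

DFS from J (visiting neighbors in alphabetical order); mark gray on enter, black on exit:
J gray
  B gray
    C gray
      F gray
        K gray
        K black
      F black
      G gray
        A gray
          A→F: F black — skip
          A→K: K black — skip
        A black
        G→B: B is gray → back edge
First back edge: G → B.

G->B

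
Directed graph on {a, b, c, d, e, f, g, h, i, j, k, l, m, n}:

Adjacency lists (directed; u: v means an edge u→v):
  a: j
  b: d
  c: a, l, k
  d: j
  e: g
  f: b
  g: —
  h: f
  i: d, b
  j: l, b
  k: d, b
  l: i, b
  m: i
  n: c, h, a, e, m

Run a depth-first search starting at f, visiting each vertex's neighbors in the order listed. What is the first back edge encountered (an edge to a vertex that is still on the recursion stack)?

DFS from f (visiting each vertex's neighbors in the order listed); mark gray on enter, black on exit:
f gray
  b gray
    d gray
      j gray
        l gray
          i gray
            i→d: d is gray → back edge
First back edge: i → d.

i→d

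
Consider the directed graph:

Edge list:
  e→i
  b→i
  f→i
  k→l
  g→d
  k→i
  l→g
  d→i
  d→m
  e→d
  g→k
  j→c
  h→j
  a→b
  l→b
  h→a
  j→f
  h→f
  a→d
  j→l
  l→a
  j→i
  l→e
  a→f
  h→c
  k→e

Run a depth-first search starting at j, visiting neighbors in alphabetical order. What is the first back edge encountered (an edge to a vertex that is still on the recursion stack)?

k→l

DFS from j (visiting neighbors in alphabetical order); mark gray on enter, black on exit:
j gray
  c gray
  c black
  f gray
    i gray
    i black
  f black
  j→i: i black — skip
  l gray
    a gray
      b gray
        b→i: i black — skip
      b black
      d gray
        d→i: i black — skip
        m gray
        m black
      d black
      a→f: f black — skip
    a black
    l→b: b black — skip
    e gray
      e→d: d black — skip
      e→i: i black — skip
    e black
    g gray
      g→d: d black — skip
      k gray
        k→e: e black — skip
        k→i: i black — skip
        k→l: l is gray → back edge
First back edge: k → l.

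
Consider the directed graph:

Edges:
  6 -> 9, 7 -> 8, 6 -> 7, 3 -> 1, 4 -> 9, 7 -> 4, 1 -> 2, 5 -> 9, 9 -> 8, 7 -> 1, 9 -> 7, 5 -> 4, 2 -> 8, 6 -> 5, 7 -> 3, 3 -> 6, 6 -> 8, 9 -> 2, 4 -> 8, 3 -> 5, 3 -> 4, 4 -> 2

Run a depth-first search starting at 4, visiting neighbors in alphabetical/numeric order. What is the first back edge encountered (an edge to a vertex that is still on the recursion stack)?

3→4

DFS from 4 (visiting neighbors in alphabetical/numeric order); mark gray on enter, black on exit:
4 gray
  2 gray
    8 gray
    8 black
  2 black
  4→8: 8 black — skip
  9 gray
    9→2: 2 black — skip
    7 gray
      1 gray
        1→2: 2 black — skip
      1 black
      3 gray
        3→1: 1 black — skip
        3→4: 4 is gray → back edge
First back edge: 3 → 4.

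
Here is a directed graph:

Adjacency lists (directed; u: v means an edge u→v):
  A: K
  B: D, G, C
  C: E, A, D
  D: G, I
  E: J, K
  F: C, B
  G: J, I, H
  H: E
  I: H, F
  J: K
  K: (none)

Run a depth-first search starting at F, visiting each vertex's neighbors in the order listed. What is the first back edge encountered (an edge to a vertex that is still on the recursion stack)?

I->F

DFS from F (visiting each vertex's neighbors in the order listed); mark gray on enter, black on exit:
F gray
  C gray
    E gray
      J gray
        K gray
        K black
      J black
      E→K: K black — skip
    E black
    A gray
      A→K: K black — skip
    A black
    D gray
      G gray
        G→J: J black — skip
        I gray
          H gray
            H→E: E black — skip
          H black
          I→F: F is gray → back edge
First back edge: I → F.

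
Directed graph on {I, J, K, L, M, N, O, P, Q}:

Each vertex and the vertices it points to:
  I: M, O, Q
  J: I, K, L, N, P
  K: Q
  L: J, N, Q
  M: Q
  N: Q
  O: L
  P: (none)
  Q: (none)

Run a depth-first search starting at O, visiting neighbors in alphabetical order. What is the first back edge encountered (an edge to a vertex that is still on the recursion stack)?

DFS from O (visiting neighbors in alphabetical order); mark gray on enter, black on exit:
O gray
  L gray
    J gray
      I gray
        M gray
          Q gray
          Q black
        M black
        I→O: O is gray → back edge
First back edge: I → O.

I→O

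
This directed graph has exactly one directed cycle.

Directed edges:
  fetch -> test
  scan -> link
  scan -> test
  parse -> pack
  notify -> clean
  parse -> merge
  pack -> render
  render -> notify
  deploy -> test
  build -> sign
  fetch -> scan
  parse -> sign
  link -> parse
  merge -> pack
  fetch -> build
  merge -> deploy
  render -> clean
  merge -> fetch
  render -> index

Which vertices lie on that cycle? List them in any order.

link, scan, fetch, merge, parse

DFS with gray/black marking from parse:
parse gray
  sign gray
  sign black
  pack gray
    render gray
      notify gray
        clean gray
        clean black
      notify black
      render→clean: clean black — skip
      index gray
      index black
    render black
  pack black
  merge gray
    fetch gray
      test gray
      test black
      build gray
        build→sign: sign black — skip
      build black
      scan gray
        scan→test: test black — skip
        link gray
          link→parse: parse is gray → back edge
Back edge closes the cycle parse → merge → fetch → scan → link → parse; its vertices are {link, scan, fetch, merge, parse}.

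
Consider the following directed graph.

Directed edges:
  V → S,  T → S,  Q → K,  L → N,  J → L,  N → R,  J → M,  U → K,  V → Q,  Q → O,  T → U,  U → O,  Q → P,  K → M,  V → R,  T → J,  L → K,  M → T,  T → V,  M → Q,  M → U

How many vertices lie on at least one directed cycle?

A vertex is on a directed cycle iff it belongs to a strongly connected component of size ≥ 2 (or has a self-loop).
The vertices on cycles are {J, K, L, M, Q, T, U, V} — 8 in total.

8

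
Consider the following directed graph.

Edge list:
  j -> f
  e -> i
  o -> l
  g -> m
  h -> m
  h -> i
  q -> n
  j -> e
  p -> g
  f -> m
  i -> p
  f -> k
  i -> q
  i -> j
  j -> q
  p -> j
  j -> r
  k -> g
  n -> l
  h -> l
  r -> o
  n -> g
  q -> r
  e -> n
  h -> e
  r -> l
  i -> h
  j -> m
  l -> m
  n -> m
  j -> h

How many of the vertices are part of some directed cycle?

5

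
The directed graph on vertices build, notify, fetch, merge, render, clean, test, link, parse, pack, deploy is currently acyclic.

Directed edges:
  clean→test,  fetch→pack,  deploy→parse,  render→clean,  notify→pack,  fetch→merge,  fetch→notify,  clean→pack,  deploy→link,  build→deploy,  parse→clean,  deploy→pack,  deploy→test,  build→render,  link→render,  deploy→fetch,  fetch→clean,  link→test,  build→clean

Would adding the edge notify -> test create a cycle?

No

Adding notify→test creates a cycle iff test can already reach notify.
Explore from test: no path reaches notify. The graph stays acyclic.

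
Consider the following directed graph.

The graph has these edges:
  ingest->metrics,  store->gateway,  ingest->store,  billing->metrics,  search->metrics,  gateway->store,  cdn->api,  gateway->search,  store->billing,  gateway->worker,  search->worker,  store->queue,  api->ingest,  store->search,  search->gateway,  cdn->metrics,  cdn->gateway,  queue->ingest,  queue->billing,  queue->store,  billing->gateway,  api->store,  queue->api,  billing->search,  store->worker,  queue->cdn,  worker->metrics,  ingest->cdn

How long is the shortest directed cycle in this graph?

For each vertex v, BFS finds the shortest path from v back to v.
The shortest such closed walk is queue → store → queue, length 2.

2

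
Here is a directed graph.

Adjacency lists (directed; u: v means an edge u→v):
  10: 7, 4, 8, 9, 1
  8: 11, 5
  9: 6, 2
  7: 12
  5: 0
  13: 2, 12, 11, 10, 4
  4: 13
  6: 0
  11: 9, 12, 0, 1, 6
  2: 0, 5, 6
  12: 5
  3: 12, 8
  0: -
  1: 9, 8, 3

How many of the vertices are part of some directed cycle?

7

A vertex is on a directed cycle iff it belongs to a strongly connected component of size ≥ 2 (or has a self-loop).
The vertices on cycles are {1, 3, 4, 8, 10, 11, 13} — 7 in total.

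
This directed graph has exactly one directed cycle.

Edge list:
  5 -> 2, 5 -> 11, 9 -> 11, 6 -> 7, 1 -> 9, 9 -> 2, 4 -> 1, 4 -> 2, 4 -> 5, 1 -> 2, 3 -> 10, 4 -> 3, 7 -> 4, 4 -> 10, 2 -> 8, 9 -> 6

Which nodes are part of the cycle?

1, 4, 6, 7, 9

DFS with gray/black marking from 4:
4 gray
  10 gray
  10 black
  5 gray
    2 gray
      8 gray
      8 black
    2 black
    11 gray
    11 black
  5 black
  3 gray
    3→10: 10 black — skip
  3 black
  4→2: 2 black — skip
  1 gray
    9 gray
      9→11: 11 black — skip
      9→2: 2 black — skip
      6 gray
        7 gray
          7→4: 4 is gray → back edge
Back edge closes the cycle 4 → 1 → 9 → 6 → 7 → 4; its vertices are {1, 4, 6, 7, 9}.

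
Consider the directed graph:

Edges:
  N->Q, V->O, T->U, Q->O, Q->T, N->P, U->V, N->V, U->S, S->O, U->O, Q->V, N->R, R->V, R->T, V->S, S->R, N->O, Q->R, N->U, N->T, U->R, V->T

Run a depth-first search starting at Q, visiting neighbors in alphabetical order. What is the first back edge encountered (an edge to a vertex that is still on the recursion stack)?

U->R

DFS from Q (visiting neighbors in alphabetical order); mark gray on enter, black on exit:
Q gray
  O gray
  O black
  R gray
    T gray
      U gray
        U→O: O black — skip
        U→R: R is gray → back edge
First back edge: U → R.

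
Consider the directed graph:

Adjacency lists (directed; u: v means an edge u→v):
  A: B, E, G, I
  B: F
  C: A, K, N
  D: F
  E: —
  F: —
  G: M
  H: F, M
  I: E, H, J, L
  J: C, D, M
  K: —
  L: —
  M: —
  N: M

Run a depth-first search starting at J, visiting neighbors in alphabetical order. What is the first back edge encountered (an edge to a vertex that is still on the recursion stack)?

DFS from J (visiting neighbors in alphabetical order); mark gray on enter, black on exit:
J gray
  C gray
    A gray
      B gray
        F gray
        F black
      B black
      E gray
      E black
      G gray
        M gray
        M black
      G black
      I gray
        I→E: E black — skip
        H gray
          H→F: F black — skip
          H→M: M black — skip
        H black
        I→J: J is gray → back edge
First back edge: I → J.

I→J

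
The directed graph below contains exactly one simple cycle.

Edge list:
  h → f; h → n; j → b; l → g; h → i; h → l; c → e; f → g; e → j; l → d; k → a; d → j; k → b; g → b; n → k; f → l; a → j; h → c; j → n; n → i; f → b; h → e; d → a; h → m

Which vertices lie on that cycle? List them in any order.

a, j, k, n

DFS with gray/black marking from n:
n gray
  i gray
  i black
  k gray
    a gray
      j gray
        b gray
        b black
        j→n: n is gray → back edge
Back edge closes the cycle n → k → a → j → n; its vertices are {a, j, k, n}.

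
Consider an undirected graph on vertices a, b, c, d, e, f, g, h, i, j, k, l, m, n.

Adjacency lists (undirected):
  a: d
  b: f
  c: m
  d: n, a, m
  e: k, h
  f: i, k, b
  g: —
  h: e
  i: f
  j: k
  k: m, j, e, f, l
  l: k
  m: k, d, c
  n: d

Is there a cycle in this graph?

No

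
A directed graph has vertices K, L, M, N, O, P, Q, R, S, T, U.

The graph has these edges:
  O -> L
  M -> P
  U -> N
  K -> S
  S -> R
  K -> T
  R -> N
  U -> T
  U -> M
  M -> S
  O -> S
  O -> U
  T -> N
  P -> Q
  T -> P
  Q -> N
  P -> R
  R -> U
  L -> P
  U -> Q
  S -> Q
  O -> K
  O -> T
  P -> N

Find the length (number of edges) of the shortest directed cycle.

4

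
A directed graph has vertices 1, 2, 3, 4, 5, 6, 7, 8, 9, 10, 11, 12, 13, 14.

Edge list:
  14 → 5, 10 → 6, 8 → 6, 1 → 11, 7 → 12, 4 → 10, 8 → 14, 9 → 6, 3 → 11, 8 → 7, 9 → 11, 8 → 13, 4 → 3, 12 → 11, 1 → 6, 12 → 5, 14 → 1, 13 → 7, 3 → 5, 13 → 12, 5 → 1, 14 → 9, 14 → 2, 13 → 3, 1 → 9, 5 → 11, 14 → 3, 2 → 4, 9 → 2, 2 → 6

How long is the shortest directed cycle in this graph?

6

For each vertex v, BFS finds the shortest path from v back to v.
The shortest such closed walk is 2 → 4 → 3 → 5 → 1 → 9 → 2, length 6.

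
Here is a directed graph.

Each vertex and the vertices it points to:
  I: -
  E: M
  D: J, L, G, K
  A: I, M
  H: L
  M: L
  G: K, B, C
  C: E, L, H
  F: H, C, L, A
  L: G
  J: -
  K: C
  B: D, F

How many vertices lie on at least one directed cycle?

11

A vertex is on a directed cycle iff it belongs to a strongly connected component of size ≥ 2 (or has a self-loop).
The vertices on cycles are {A, B, C, D, E, F, G, H, K, L, M} — 11 in total.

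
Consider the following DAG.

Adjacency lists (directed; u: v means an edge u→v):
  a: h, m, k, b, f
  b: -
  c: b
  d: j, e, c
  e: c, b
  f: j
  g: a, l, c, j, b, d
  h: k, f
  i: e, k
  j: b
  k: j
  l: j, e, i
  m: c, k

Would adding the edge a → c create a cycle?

Adding a→c creates a cycle iff c can already reach a.
Explore from c: no path reaches a. The graph stays acyclic.

No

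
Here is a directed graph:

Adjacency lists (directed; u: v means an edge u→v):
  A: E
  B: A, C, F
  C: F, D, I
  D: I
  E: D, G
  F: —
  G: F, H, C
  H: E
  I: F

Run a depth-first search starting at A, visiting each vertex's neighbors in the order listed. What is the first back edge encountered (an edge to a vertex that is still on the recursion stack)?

DFS from A (visiting each vertex's neighbors in the order listed); mark gray on enter, black on exit:
A gray
  E gray
    D gray
      I gray
        F gray
        F black
      I black
    D black
    G gray
      G→F: F black — skip
      H gray
        H→E: E is gray → back edge
First back edge: H → E.

H→E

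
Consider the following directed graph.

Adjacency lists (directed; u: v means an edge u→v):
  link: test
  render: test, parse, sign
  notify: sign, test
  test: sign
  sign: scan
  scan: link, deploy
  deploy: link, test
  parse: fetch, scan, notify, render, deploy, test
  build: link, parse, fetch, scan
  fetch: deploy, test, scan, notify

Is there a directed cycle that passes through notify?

notify lies on a cycle iff there is a path from notify back to itself.
Exploring from notify, it never reaches itself; equivalently, its strongly connected component is a singleton.

No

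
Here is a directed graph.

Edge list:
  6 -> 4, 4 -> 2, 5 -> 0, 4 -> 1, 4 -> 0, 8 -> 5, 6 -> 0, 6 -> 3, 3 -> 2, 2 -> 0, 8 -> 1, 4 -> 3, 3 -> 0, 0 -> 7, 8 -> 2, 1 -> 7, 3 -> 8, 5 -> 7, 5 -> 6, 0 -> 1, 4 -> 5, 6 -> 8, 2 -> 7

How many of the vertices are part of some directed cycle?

5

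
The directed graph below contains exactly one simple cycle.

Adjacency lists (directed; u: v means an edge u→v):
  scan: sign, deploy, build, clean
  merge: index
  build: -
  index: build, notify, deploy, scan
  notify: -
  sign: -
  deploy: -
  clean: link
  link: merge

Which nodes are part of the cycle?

link, scan, clean, index, merge

DFS with gray/black marking from index:
index gray
  build gray
  build black
  notify gray
  notify black
  deploy gray
  deploy black
  scan gray
    sign gray
    sign black
    scan→deploy: deploy black — skip
    scan→build: build black — skip
    clean gray
      link gray
        merge gray
          merge→index: index is gray → back edge
Back edge closes the cycle index → scan → clean → link → merge → index; its vertices are {link, scan, clean, index, merge}.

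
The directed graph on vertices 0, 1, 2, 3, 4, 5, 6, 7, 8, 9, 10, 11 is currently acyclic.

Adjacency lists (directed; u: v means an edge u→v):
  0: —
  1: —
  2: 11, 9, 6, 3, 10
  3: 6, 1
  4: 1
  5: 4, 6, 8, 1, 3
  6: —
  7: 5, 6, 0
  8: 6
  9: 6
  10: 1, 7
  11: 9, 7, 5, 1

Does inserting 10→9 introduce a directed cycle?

Adding 10→9 creates a cycle iff 9 can already reach 10.
Explore from 9: no path reaches 10. The graph stays acyclic.

No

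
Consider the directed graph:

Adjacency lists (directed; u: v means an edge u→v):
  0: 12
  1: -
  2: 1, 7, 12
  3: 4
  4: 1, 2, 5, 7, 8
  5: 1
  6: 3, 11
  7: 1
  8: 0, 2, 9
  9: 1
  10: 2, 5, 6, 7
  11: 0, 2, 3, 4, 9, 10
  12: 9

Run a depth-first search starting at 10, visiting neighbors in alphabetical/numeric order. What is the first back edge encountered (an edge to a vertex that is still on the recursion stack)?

DFS from 10 (visiting neighbors in alphabetical/numeric order); mark gray on enter, black on exit:
10 gray
  2 gray
    1 gray
    1 black
    7 gray
      7→1: 1 black — skip
    7 black
    12 gray
      9 gray
        9→1: 1 black — skip
      9 black
    12 black
  2 black
  5 gray
    5→1: 1 black — skip
  5 black
  6 gray
    3 gray
      4 gray
        4→1: 1 black — skip
        4→2: 2 black — skip
        4→5: 5 black — skip
        4→7: 7 black — skip
        8 gray
          0 gray
            0→12: 12 black — skip
          0 black
          8→2: 2 black — skip
          8→9: 9 black — skip
        8 black
      4 black
    3 black
    11 gray
      11→0: 0 black — skip
      11→2: 2 black — skip
      11→3: 3 black — skip
      11→4: 4 black — skip
      11→9: 9 black — skip
      11→10: 10 is gray → back edge
First back edge: 11 → 10.

11->10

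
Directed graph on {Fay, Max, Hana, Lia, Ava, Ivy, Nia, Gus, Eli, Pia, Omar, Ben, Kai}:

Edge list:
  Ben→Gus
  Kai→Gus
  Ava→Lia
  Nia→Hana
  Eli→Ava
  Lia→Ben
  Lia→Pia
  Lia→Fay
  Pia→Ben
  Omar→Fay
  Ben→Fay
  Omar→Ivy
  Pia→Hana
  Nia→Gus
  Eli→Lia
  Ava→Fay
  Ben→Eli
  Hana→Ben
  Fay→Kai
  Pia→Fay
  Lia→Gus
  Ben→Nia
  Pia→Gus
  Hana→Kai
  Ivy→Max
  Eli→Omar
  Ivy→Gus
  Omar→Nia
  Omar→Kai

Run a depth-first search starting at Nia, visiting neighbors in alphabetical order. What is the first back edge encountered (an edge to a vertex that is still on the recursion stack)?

Lia→Ben

DFS from Nia (visiting neighbors in alphabetical order); mark gray on enter, black on exit:
Nia gray
  Gus gray
  Gus black
  Hana gray
    Ben gray
      Eli gray
        Ava gray
          Fay gray
            Kai gray
              Kai→Gus: Gus black — skip
            Kai black
          Fay black
          Lia gray
            Lia→Ben: Ben is gray → back edge
First back edge: Lia → Ben.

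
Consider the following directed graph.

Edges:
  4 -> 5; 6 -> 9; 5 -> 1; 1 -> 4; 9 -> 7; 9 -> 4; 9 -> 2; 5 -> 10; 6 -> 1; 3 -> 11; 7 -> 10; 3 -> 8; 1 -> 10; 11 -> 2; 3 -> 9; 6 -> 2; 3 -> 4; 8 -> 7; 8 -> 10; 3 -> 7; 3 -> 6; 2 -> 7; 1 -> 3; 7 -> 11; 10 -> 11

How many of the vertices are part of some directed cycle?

A vertex is on a directed cycle iff it belongs to a strongly connected component of size ≥ 2 (or has a self-loop).
The vertices on cycles are {1, 2, 3, 4, 5, 6, 7, 9, 10, 11} — 10 in total.

10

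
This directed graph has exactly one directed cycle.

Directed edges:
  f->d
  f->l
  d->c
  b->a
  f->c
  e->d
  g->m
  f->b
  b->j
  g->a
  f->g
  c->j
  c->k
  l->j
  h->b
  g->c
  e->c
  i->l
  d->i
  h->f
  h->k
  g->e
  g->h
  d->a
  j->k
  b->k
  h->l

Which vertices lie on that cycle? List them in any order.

f, g, h

DFS with gray/black marking from g:
g gray
  h gray
    b gray
      a gray
      a black
      j gray
        k gray
        k black
      j black
      b→k: k black — skip
    b black
    l gray
      l→j: j black — skip
    l black
    f gray
      f→g: g is gray → back edge
Back edge closes the cycle g → h → f → g; its vertices are {f, g, h}.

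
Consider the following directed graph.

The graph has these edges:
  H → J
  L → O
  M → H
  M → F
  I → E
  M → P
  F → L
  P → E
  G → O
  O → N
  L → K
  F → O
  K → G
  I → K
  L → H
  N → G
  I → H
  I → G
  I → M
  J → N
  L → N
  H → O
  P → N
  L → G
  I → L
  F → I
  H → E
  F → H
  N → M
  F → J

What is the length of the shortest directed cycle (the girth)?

3

For each vertex v, BFS finds the shortest path from v back to v.
The shortest such closed walk is I → M → F → I, length 3.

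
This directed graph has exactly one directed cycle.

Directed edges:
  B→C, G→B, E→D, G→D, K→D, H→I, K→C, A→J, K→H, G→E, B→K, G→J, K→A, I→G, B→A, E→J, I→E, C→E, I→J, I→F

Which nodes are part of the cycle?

B, G, H, I, K

DFS with gray/black marking from B:
B gray
  K gray
    H gray
      I gray
        J gray
        J black
        F gray
        F black
        E gray
          E→J: J black — skip
          D gray
          D black
        E black
        G gray
          G→E: E black — skip
          G→B: B is gray → back edge
Back edge closes the cycle B → K → H → I → G → B; its vertices are {B, G, H, I, K}.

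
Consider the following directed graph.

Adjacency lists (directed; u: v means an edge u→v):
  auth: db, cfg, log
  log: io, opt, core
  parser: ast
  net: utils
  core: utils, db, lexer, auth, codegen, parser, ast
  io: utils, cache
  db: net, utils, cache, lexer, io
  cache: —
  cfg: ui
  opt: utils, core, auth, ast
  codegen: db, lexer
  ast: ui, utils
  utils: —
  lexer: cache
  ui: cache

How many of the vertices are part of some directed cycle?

4

A vertex is on a directed cycle iff it belongs to a strongly connected component of size ≥ 2 (or has a self-loop).
The vertices on cycles are {log, opt, auth, core} — 4 in total.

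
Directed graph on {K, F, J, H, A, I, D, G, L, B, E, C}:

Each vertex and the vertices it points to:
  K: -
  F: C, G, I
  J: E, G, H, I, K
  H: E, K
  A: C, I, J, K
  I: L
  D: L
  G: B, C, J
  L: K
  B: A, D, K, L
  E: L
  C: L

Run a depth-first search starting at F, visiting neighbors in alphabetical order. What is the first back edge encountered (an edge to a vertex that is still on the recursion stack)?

J->G

DFS from F (visiting neighbors in alphabetical order); mark gray on enter, black on exit:
F gray
  C gray
    L gray
      K gray
      K black
    L black
  C black
  G gray
    B gray
      A gray
        A→C: C black — skip
        I gray
          I→L: L black — skip
        I black
        J gray
          E gray
            E→L: L black — skip
          E black
          J→G: G is gray → back edge
First back edge: J → G.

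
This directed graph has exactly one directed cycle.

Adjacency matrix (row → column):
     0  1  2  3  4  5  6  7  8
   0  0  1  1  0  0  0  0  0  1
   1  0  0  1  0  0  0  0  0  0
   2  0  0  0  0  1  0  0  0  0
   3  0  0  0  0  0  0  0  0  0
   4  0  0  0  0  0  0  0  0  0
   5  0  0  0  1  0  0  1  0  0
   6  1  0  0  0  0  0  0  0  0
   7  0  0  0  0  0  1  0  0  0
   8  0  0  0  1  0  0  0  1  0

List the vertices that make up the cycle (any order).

0, 5, 6, 7, 8

DFS with gray/black marking from 0:
0 gray
  2 gray
    4 gray
    4 black
  2 black
  1 gray
    1→2: 2 black — skip
  1 black
  8 gray
    3 gray
    3 black
    7 gray
      5 gray
        6 gray
          6→0: 0 is gray → back edge
Back edge closes the cycle 0 → 8 → 7 → 5 → 6 → 0; its vertices are {0, 5, 6, 7, 8}.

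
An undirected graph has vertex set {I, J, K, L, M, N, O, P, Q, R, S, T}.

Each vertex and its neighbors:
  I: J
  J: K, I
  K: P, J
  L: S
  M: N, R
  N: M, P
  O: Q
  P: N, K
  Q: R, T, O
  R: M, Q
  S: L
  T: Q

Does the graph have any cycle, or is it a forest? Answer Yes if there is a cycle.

DFS, tracking each vertex's parent; an edge to a visited non-parent vertex closes a cycle.
Start from R:
visit R (parent –)
  visit M (parent R)
    visit N (parent M)
      N–M: parent, skip
      visit P (parent N)
        P–N: parent, skip
        visit K (parent P)
          K–P: parent, skip
          visit J (parent K)
            J–K: parent, skip
            visit I (parent J)
              I–J: parent, skip
    M–R: parent, skip
  visit Q (parent R)
    Q–R: parent, skip
    visit T (parent Q)
      T–Q: parent, skip
    visit O (parent Q)
      O–Q: parent, skip
visit L (parent –)
  visit S (parent L)
    S–L: parent, skip
No non-parent visited neighbor found — the graph is a forest.

No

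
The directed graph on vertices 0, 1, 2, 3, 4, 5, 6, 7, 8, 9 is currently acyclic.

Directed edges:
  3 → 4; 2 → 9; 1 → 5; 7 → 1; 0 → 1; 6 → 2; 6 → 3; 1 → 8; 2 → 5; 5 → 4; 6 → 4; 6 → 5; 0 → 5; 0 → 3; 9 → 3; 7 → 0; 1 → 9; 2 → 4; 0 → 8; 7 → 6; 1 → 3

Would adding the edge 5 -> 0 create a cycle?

Adding 5→0 creates a cycle iff 0 can already reach 5.
Path from 0: 0 → 5.
So 0 → … → 5 → 0 is a cycle.

Yes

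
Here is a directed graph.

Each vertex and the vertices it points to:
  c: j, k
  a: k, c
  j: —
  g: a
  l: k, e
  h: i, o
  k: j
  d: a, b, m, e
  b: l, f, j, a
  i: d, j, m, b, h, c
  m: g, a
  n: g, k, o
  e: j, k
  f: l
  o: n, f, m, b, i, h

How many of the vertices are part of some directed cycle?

A vertex is on a directed cycle iff it belongs to a strongly connected component of size ≥ 2 (or has a self-loop).
The vertices on cycles are {h, i, n, o} — 4 in total.

4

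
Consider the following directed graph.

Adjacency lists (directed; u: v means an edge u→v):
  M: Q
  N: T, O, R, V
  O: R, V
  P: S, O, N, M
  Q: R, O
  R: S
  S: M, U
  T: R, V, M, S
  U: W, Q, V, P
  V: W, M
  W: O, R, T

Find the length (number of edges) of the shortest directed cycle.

3

For each vertex v, BFS finds the shortest path from v back to v.
The shortest such closed walk is U → P → S → U, length 3.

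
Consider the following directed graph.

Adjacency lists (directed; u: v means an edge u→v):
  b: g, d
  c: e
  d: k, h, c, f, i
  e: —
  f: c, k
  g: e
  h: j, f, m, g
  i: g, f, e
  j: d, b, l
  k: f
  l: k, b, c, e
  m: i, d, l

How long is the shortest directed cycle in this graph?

2

For each vertex v, BFS finds the shortest path from v back to v.
The shortest such closed walk is f → k → f, length 2.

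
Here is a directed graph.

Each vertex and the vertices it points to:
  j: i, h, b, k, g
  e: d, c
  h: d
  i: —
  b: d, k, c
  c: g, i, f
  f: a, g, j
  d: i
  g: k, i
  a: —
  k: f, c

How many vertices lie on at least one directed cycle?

6

A vertex is on a directed cycle iff it belongs to a strongly connected component of size ≥ 2 (or has a self-loop).
The vertices on cycles are {b, c, f, g, j, k} — 6 in total.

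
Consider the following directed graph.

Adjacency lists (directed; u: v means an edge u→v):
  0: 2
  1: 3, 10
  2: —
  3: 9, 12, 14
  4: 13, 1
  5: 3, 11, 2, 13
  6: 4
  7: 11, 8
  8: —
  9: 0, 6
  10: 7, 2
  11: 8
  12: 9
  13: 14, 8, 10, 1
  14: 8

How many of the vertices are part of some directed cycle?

7

A vertex is on a directed cycle iff it belongs to a strongly connected component of size ≥ 2 (or has a self-loop).
The vertices on cycles are {1, 3, 4, 6, 9, 12, 13} — 7 in total.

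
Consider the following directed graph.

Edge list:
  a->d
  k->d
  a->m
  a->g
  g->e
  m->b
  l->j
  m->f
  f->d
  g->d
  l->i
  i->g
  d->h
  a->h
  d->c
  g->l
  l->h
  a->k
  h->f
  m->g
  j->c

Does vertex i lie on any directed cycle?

i is on a cycle iff i can reach itself via ≥1 edge.
i → g → l → i — yes.

Yes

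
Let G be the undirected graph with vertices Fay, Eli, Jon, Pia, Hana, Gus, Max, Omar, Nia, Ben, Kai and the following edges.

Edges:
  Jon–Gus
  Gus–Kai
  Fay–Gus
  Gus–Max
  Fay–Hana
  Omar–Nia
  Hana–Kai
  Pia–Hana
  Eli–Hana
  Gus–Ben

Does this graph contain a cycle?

Yes

DFS, tracking each vertex's parent; an edge to a visited non-parent vertex closes a cycle.
Start from Fay:
visit Fay (parent –)
  visit Hana (parent Fay)
    visit Kai (parent Hana)
      Kai–Hana: parent, skip
      visit Gus (parent Kai)
        visit Max (parent Gus)
          Max–Gus: parent, skip
        Gus–Kai: parent, skip
        visit Jon (parent Gus)
          Jon–Gus: parent, skip
        Gus–Fay: Fay visited and ≠ parent → cycle
Cycle: Fay – Hana – Kai – Gus – Fay.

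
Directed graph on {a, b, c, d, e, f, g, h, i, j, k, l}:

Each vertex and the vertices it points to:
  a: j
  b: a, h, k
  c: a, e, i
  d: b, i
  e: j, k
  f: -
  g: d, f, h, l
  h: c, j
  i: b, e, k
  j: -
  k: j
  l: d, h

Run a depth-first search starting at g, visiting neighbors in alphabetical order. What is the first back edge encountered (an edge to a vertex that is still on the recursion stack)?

i->b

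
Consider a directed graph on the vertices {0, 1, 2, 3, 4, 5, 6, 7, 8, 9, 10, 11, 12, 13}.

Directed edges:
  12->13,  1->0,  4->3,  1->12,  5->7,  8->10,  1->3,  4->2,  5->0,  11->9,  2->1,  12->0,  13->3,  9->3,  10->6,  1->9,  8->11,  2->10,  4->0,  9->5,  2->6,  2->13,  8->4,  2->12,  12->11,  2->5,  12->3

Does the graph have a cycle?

DFS with white/gray/black marking, starting from 10:
10 gray
  6 gray
  6 black
10 black
0 gray
0 black
1 gray
  3 gray
  3 black
  9 gray
    9→3: 3 black — skip
    5 gray
      5→0: 0 black — skip
      7 gray
      7 black
    5 black
  9 black
  12 gray
    11 gray
      11→9: 9 black — skip
    11 black
    13 gray
      13→3: 3 black — skip
    13 black
    12→0: 0 black — skip
    12→3: 3 black — skip
  12 black
  1→0: 0 black — skip
1 black
2 gray
  2→10: 10 black — skip
  2→6: 6 black — skip
  2→1: 1 black — skip
  2→13: 13 black — skip
  2→12: 12 black — skip
  2→5: 5 black — skip
2 black
4 gray
  4→2: 2 black — skip
  4→3: 3 black — skip
  4→0: 0 black — skip
4 black
8 gray
  8→10: 10 black — skip
  8→11: 11 black — skip
  8→4: 4 black — skip
8 black
Every edge goes to a white or black vertex — no back edge, so the graph is acyclic.

No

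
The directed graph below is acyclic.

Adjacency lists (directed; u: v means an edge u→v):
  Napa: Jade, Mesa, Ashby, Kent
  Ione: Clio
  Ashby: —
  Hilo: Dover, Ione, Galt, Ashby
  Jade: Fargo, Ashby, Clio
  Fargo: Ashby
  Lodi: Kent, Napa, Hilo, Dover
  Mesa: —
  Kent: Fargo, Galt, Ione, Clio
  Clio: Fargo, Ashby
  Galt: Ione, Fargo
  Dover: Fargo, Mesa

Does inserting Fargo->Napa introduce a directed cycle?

Adding Fargo→Napa creates a cycle iff Napa can already reach Fargo.
Path from Napa: Napa → Jade → Fargo.
So Napa → … → Fargo → Napa is a cycle.

Yes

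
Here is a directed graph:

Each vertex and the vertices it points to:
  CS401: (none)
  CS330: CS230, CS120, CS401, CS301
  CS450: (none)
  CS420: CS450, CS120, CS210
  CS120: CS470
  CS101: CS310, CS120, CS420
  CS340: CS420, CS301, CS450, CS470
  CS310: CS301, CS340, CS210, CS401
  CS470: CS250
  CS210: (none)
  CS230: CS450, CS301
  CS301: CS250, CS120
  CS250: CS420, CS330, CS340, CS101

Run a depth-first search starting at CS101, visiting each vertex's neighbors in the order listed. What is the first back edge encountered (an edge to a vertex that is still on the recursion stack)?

CS470→CS250

DFS from CS101 (visiting each vertex's neighbors in the order listed); mark gray on enter, black on exit:
CS101 gray
  CS310 gray
    CS301 gray
      CS250 gray
        CS420 gray
          CS450 gray
          CS450 black
          CS120 gray
            CS470 gray
              CS470→CS250: CS250 is gray → back edge
First back edge: CS470 → CS250.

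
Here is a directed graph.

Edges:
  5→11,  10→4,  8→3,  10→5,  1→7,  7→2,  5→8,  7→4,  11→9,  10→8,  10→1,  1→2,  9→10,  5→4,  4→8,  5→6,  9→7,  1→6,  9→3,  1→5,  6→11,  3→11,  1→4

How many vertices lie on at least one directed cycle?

10

A vertex is on a directed cycle iff it belongs to a strongly connected component of size ≥ 2 (or has a self-loop).
The vertices on cycles are {1, 3, 4, 5, 6, 7, 8, 9, 10, 11} — 10 in total.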